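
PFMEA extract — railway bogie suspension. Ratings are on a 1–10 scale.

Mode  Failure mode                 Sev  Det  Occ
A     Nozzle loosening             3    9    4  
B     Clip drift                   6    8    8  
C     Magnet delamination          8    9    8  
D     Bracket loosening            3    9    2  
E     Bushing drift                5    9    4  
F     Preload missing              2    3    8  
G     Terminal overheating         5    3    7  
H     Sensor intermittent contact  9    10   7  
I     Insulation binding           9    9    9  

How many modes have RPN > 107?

6

RPN = Severity × Occurrence × Detection:
  A: 3 × 4 × 9 = 108
  B: 6 × 8 × 8 = 384
  C: 8 × 8 × 9 = 576
  D: 3 × 2 × 9 = 54
  E: 5 × 4 × 9 = 180
  F: 2 × 8 × 3 = 48
  G: 5 × 7 × 3 = 105
  H: 9 × 7 × 10 = 630
  I: 9 × 9 × 9 = 729
Modes with RPN > 107: A (108), B (384), C (576), E (180), H (630), I (729) → 6.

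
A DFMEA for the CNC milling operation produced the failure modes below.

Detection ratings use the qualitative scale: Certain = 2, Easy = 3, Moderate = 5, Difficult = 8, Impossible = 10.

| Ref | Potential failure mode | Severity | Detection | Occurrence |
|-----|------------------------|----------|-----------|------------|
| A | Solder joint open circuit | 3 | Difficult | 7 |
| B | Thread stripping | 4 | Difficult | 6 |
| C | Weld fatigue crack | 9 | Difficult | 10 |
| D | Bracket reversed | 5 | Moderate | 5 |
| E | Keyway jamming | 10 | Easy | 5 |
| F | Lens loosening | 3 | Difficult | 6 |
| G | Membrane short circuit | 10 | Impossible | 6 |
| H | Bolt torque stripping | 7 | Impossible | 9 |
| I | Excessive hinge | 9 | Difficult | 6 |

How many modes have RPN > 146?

7

RPN = Severity × Occurrence × Detection:
  A: 3 × 7 × 8 = 168
  B: 4 × 6 × 8 = 192
  C: 9 × 10 × 8 = 720
  D: 5 × 5 × 5 = 125
  E: 10 × 5 × 3 = 150
  F: 3 × 6 × 8 = 144
  G: 10 × 6 × 10 = 600
  H: 7 × 9 × 10 = 630
  I: 9 × 6 × 8 = 432
Modes with RPN > 146: A (168), B (192), C (720), E (150), G (600), H (630), I (432) → 7.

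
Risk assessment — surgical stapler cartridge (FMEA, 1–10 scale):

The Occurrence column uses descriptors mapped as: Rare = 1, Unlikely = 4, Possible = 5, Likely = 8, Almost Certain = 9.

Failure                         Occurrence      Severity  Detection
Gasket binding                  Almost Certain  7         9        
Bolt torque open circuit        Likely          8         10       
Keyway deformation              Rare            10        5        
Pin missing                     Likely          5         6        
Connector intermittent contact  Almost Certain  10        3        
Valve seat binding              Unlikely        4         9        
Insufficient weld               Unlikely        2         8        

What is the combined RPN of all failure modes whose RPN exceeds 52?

1925

RPN = Severity × Occurrence × Detection:
  Gasket binding: 7 × 9 × 9 = 567
  Bolt torque open circuit: 8 × 8 × 10 = 640
  Keyway deformation: 10 × 1 × 5 = 50
  Pin missing: 5 × 8 × 6 = 240
  Connector intermittent contact: 10 × 9 × 3 = 270
  Valve seat binding: 4 × 4 × 9 = 144
  Insufficient weld: 2 × 4 × 8 = 64
RPN > 52: Gasket binding (567), Bolt torque open circuit (640), Pin missing (240), Connector intermittent contact (270), Valve seat binding (144), Insufficient weld (64).
Sum: 567 + 640 + 240 + 270 + 144 + 64 = 1925.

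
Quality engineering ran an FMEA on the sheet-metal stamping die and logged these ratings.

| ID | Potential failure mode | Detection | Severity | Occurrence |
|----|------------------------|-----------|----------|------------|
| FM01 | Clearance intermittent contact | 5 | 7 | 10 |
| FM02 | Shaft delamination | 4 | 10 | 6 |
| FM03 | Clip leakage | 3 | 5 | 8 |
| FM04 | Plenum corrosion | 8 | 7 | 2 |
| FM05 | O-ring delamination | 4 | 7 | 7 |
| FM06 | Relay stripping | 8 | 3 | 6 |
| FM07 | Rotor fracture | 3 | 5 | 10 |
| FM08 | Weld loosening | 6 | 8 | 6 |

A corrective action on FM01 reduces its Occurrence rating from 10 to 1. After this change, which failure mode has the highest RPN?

FM08

RPN = Severity × Occurrence × Detection:
  FM01: 7 × 10 × 5 = 350
  FM02: 10 × 6 × 4 = 240
  FM03: 5 × 8 × 3 = 120
  FM04: 7 × 2 × 8 = 112
  FM05: 7 × 7 × 4 = 196
  FM06: 3 × 6 × 8 = 144
  FM07: 5 × 10 × 3 = 150
  FM08: 8 × 6 × 6 = 288
After action: FM01 → 7 × 1 × 5 = 35.
Revised RPNs: FM08=288, FM02=240, FM05=196, FM07=150, FM06=144, FM03=120, FM04=112, FM01=35.
Highest is now FM08 (288).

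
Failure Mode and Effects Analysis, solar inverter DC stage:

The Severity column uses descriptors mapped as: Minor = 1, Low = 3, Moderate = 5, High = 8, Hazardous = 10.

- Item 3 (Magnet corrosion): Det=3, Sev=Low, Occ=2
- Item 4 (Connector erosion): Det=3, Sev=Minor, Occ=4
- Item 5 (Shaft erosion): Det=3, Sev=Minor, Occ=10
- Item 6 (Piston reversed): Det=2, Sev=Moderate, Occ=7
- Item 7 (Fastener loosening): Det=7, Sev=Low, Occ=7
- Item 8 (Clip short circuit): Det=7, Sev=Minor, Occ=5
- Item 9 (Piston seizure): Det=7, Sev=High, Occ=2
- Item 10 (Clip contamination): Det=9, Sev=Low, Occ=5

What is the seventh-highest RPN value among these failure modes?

18

RPN = Severity × Occurrence × Detection:
  Item 3: 3 × 2 × 3 = 18
  Item 4: 1 × 4 × 3 = 12
  Item 5: 1 × 10 × 3 = 30
  Item 6: 5 × 7 × 2 = 70
  Item 7: 3 × 7 × 7 = 147
  Item 8: 1 × 5 × 7 = 35
  Item 9: 8 × 2 × 7 = 112
  Item 10: 3 × 5 × 9 = 135
Sorted descending: 147, 135, 112, 70, 35, 30, 18, 12.
The seventh-highest RPN is 18 (Item 3).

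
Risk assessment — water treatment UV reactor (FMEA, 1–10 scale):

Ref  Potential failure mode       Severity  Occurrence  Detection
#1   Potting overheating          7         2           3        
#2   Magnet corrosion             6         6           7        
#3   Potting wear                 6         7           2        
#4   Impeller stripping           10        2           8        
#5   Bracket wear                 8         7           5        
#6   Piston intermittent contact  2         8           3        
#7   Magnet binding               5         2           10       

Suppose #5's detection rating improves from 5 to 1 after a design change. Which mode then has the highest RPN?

#2

RPN = Severity × Occurrence × Detection:
  #1: 7 × 2 × 3 = 42
  #2: 6 × 6 × 7 = 252
  #3: 6 × 7 × 2 = 84
  #4: 10 × 2 × 8 = 160
  #5: 8 × 7 × 5 = 280
  #6: 2 × 8 × 3 = 48
  #7: 5 × 2 × 10 = 100
After action: #5 → 8 × 7 × 1 = 56.
Revised RPNs: #2=252, #4=160, #7=100, #3=84, #5=56, #6=48, #1=42.
Highest is now #2 (252).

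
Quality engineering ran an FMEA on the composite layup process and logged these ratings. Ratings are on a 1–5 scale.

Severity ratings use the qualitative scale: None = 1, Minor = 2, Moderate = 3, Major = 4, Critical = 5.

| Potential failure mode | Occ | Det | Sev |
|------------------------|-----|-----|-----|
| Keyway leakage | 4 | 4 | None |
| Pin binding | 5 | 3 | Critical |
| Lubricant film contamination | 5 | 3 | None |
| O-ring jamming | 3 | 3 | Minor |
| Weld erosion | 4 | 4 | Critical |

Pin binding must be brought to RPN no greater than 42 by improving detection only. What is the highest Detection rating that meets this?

Pin binding: S=5, O=5, D=3 → current RPN = 75.
Fixed product = 25. Need 25 × D ≤ 42, so D ≤ 42/25 = 1.68.
Maximum integer Detection rating = 1 (gives RPN 25; D=2 would give 50 > 42).

1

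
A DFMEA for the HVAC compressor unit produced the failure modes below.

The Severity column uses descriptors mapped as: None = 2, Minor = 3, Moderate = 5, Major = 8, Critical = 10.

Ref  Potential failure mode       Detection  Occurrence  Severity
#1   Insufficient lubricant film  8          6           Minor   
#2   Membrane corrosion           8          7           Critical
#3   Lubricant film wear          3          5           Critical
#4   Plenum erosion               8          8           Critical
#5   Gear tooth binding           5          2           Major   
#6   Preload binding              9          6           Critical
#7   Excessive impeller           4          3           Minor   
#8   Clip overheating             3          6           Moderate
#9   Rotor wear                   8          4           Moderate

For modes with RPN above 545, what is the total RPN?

1200

RPN = Severity × Occurrence × Detection:
  #1: 3 × 6 × 8 = 144
  #2: 10 × 7 × 8 = 560
  #3: 10 × 5 × 3 = 150
  #4: 10 × 8 × 8 = 640
  #5: 8 × 2 × 5 = 80
  #6: 10 × 6 × 9 = 540
  #7: 3 × 3 × 4 = 36
  #8: 5 × 6 × 3 = 90
  #9: 5 × 4 × 8 = 160
RPN > 545: #2 (560), #4 (640).
Sum: 560 + 640 = 1200.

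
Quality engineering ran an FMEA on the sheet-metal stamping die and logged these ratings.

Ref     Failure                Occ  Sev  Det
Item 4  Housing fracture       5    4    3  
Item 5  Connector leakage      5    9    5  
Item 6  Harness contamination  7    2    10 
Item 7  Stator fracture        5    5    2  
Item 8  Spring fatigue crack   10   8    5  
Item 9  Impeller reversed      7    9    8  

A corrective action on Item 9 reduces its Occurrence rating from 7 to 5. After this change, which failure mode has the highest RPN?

Item 8

RPN = Severity × Occurrence × Detection:
  Item 4: 4 × 5 × 3 = 60
  Item 5: 9 × 5 × 5 = 225
  Item 6: 2 × 7 × 10 = 140
  Item 7: 5 × 5 × 2 = 50
  Item 8: 8 × 10 × 5 = 400
  Item 9: 9 × 7 × 8 = 504
After action: Item 9 → 9 × 5 × 8 = 360.
Revised RPNs: Item 8=400, Item 9=360, Item 5=225, Item 6=140, Item 4=60, Item 7=50.
Highest is now Item 8 (400).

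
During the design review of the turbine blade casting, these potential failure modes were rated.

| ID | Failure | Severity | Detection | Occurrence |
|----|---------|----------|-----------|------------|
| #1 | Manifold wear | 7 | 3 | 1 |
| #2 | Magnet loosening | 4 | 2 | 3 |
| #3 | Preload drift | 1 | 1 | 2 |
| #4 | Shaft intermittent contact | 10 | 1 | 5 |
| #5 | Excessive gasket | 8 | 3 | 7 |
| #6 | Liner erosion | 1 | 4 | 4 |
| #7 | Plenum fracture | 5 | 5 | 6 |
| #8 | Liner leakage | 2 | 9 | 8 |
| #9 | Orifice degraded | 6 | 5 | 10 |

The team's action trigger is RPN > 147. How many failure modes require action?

3

RPN = Severity × Occurrence × Detection:
  #1: 7 × 1 × 3 = 21
  #2: 4 × 3 × 2 = 24
  #3: 1 × 2 × 1 = 2
  #4: 10 × 5 × 1 = 50
  #5: 8 × 7 × 3 = 168
  #6: 1 × 4 × 4 = 16
  #7: 5 × 6 × 5 = 150
  #8: 2 × 8 × 9 = 144
  #9: 6 × 10 × 5 = 300
Modes with RPN > 147: #5 (168), #7 (150), #9 (300) → 3.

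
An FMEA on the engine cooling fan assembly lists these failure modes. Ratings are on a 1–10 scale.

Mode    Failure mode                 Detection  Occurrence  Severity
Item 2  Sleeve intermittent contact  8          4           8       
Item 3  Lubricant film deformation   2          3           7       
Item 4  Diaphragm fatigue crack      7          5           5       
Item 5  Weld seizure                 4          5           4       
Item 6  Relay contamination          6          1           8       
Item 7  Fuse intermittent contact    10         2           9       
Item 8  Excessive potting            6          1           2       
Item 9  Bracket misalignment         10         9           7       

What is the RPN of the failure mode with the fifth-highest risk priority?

RPN = Severity × Occurrence × Detection:
  Item 2: 8 × 4 × 8 = 256
  Item 3: 7 × 3 × 2 = 42
  Item 4: 5 × 5 × 7 = 175
  Item 5: 4 × 5 × 4 = 80
  Item 6: 8 × 1 × 6 = 48
  Item 7: 9 × 2 × 10 = 180
  Item 8: 2 × 1 × 6 = 12
  Item 9: 7 × 9 × 10 = 630
Sorted descending: 630, 256, 180, 175, 80, 48, 42, 12.
The fifth-highest RPN is 80 (Item 5).

80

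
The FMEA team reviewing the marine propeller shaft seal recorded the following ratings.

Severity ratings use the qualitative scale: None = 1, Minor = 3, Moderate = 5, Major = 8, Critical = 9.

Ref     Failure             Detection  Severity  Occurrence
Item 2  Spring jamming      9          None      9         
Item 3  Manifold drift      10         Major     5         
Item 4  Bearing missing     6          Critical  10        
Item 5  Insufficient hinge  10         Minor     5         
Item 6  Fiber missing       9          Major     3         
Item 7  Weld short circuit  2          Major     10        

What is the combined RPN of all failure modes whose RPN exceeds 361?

940

RPN = Severity × Occurrence × Detection:
  Item 2: 1 × 9 × 9 = 81
  Item 3: 8 × 5 × 10 = 400
  Item 4: 9 × 10 × 6 = 540
  Item 5: 3 × 5 × 10 = 150
  Item 6: 8 × 3 × 9 = 216
  Item 7: 8 × 10 × 2 = 160
RPN > 361: Item 3 (400), Item 4 (540).
Sum: 400 + 540 = 940.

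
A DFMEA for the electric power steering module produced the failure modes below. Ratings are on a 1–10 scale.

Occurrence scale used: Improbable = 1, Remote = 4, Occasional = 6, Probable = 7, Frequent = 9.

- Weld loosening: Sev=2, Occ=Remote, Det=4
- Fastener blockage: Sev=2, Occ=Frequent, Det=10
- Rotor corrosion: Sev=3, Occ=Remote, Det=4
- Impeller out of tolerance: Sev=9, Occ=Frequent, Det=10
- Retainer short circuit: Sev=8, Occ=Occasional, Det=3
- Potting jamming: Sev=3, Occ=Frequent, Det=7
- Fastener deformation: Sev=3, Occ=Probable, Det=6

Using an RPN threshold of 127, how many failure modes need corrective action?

RPN = Severity × Occurrence × Detection:
  Weld loosening: 2 × 4 × 4 = 32
  Fastener blockage: 2 × 9 × 10 = 180
  Rotor corrosion: 3 × 4 × 4 = 48
  Impeller out of tolerance: 9 × 9 × 10 = 810
  Retainer short circuit: 8 × 6 × 3 = 144
  Potting jamming: 3 × 9 × 7 = 189
  Fastener deformation: 3 × 7 × 6 = 126
Modes with RPN ≥ 127: Fastener blockage (180), Impeller out of tolerance (810), Retainer short circuit (144), Potting jamming (189) → 4.

4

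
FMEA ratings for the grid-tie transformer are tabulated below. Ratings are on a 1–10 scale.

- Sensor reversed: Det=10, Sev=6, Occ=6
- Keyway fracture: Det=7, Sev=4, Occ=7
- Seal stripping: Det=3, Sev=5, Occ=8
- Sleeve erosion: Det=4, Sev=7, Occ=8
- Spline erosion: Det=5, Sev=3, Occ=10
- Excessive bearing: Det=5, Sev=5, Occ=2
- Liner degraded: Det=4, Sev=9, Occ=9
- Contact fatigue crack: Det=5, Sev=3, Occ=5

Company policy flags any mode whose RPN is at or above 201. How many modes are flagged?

3

RPN = Severity × Occurrence × Detection:
  Sensor reversed: 6 × 6 × 10 = 360
  Keyway fracture: 4 × 7 × 7 = 196
  Seal stripping: 5 × 8 × 3 = 120
  Sleeve erosion: 7 × 8 × 4 = 224
  Spline erosion: 3 × 10 × 5 = 150
  Excessive bearing: 5 × 2 × 5 = 50
  Liner degraded: 9 × 9 × 4 = 324
  Contact fatigue crack: 3 × 5 × 5 = 75
Modes with RPN ≥ 201: Sensor reversed (360), Sleeve erosion (224), Liner degraded (324) → 3.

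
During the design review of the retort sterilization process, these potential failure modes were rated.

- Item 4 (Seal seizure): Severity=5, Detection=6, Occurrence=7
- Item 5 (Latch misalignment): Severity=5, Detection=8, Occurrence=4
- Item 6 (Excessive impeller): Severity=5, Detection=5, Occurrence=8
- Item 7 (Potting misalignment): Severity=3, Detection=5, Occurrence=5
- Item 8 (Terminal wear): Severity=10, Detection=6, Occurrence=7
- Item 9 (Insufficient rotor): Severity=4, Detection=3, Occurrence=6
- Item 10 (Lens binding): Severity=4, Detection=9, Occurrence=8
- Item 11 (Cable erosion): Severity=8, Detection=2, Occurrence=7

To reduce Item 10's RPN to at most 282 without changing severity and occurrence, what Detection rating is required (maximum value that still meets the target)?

Item 10: S=4, O=8, D=9 → current RPN = 288.
Fixed product = 32. Need 32 × D ≤ 282, so D ≤ 282/32 = 8.81.
Maximum integer Detection rating = 8 (gives RPN 256; D=9 would give 288 > 282).

8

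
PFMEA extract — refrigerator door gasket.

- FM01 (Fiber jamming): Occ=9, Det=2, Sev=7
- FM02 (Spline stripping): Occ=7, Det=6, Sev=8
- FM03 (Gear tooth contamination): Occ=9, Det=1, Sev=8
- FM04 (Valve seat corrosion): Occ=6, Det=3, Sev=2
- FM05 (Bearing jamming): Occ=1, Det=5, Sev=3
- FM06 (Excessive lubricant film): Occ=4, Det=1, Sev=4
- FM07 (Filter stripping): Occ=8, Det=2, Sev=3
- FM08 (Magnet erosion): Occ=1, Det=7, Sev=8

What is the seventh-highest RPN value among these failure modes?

RPN = Severity × Occurrence × Detection:
  FM01: 7 × 9 × 2 = 126
  FM02: 8 × 7 × 6 = 336
  FM03: 8 × 9 × 1 = 72
  FM04: 2 × 6 × 3 = 36
  FM05: 3 × 1 × 5 = 15
  FM06: 4 × 4 × 1 = 16
  FM07: 3 × 8 × 2 = 48
  FM08: 8 × 1 × 7 = 56
Sorted descending: 336, 126, 72, 56, 48, 36, 16, 15.
The seventh-highest RPN is 16 (FM06).

16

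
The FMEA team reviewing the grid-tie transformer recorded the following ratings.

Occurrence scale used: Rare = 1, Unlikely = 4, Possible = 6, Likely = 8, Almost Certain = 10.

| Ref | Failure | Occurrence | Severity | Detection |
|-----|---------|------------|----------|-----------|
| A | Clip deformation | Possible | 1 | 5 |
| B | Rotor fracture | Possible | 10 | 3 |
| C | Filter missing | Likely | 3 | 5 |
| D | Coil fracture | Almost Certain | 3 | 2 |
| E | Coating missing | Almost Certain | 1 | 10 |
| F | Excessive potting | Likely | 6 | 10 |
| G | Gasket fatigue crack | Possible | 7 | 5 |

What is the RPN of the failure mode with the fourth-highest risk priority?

RPN = Severity × Occurrence × Detection:
  A: 1 × 6 × 5 = 30
  B: 10 × 6 × 3 = 180
  C: 3 × 8 × 5 = 120
  D: 3 × 10 × 2 = 60
  E: 1 × 10 × 10 = 100
  F: 6 × 8 × 10 = 480
  G: 7 × 6 × 5 = 210
Sorted descending: 480, 210, 180, 120, 100, 60, 30.
The fourth-highest RPN is 120 (C).

120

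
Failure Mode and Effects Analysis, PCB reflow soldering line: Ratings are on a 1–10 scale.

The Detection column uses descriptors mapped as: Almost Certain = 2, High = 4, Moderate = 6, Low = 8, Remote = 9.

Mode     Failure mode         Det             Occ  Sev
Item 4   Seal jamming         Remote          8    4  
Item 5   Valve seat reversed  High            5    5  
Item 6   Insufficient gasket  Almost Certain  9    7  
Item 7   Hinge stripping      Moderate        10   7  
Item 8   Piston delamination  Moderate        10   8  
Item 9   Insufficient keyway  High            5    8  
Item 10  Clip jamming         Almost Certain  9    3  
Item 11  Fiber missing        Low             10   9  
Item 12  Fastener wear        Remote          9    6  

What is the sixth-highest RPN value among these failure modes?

RPN = Severity × Occurrence × Detection:
  Item 4: 4 × 8 × 9 = 288
  Item 5: 5 × 5 × 4 = 100
  Item 6: 7 × 9 × 2 = 126
  Item 7: 7 × 10 × 6 = 420
  Item 8: 8 × 10 × 6 = 480
  Item 9: 8 × 5 × 4 = 160
  Item 10: 3 × 9 × 2 = 54
  Item 11: 9 × 10 × 8 = 720
  Item 12: 6 × 9 × 9 = 486
Sorted descending: 720, 486, 480, 420, 288, 160, 126, 100, 54.
The sixth-highest RPN is 160 (Item 9).

160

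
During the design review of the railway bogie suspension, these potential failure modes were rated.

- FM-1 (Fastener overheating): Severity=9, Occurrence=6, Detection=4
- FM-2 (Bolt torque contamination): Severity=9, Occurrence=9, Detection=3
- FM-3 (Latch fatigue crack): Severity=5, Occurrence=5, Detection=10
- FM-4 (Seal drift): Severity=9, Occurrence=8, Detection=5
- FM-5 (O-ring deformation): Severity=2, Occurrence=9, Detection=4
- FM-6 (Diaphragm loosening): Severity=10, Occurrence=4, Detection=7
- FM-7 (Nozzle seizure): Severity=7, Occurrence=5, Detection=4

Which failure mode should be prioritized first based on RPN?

FM-4

RPN = Severity × Occurrence × Detection:
  FM-1: 9 × 6 × 4 = 216
  FM-2: 9 × 9 × 3 = 243
  FM-3: 5 × 5 × 10 = 250
  FM-4: 9 × 8 × 5 = 360
  FM-5: 2 × 9 × 4 = 72
  FM-6: 10 × 4 × 7 = 280
  FM-7: 7 × 5 × 4 = 140
Highest RPN is 360 → FM-4.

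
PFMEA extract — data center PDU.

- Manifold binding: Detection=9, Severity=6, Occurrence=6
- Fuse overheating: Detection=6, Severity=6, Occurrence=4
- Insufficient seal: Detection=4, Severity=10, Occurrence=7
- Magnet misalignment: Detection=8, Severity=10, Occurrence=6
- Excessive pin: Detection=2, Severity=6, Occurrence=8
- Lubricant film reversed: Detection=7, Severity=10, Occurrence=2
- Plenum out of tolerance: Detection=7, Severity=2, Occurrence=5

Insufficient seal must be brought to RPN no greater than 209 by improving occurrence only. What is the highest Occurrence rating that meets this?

5

Insufficient seal: S=10, O=7, D=4 → current RPN = 280.
Fixed product = 40. Need 40 × O ≤ 209, so O ≤ 209/40 = 5.22.
Maximum integer Occurrence rating = 5 (gives RPN 200; O=6 would give 240 > 209).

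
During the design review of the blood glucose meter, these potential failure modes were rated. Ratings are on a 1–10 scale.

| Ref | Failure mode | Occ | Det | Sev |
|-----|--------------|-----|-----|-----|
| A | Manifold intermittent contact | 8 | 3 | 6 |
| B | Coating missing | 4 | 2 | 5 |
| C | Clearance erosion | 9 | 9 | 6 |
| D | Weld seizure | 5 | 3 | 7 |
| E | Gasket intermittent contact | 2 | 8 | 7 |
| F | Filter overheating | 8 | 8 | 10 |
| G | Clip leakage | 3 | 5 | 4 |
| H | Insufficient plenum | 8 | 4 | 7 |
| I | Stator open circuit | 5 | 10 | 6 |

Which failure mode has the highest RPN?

RPN = Severity × Occurrence × Detection:
  A: 6 × 8 × 3 = 144
  B: 5 × 4 × 2 = 40
  C: 6 × 9 × 9 = 486
  D: 7 × 5 × 3 = 105
  E: 7 × 2 × 8 = 112
  F: 10 × 8 × 8 = 640
  G: 4 × 3 × 5 = 60
  H: 7 × 8 × 4 = 224
  I: 6 × 5 × 10 = 300
Highest RPN is 640 → F.

F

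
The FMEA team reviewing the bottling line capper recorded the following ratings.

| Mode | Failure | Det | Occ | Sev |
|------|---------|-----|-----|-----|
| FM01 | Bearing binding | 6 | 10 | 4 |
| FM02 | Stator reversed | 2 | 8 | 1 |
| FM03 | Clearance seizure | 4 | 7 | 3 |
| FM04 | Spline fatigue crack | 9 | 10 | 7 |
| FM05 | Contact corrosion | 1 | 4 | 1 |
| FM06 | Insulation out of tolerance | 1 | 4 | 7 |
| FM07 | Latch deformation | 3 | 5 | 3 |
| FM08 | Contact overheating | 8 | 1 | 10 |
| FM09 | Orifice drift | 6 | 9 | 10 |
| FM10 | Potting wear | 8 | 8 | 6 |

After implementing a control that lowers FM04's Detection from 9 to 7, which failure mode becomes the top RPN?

FM09

RPN = Severity × Occurrence × Detection:
  FM01: 4 × 10 × 6 = 240
  FM02: 1 × 8 × 2 = 16
  FM03: 3 × 7 × 4 = 84
  FM04: 7 × 10 × 9 = 630
  FM05: 1 × 4 × 1 = 4
  FM06: 7 × 4 × 1 = 28
  FM07: 3 × 5 × 3 = 45
  FM08: 10 × 1 × 8 = 80
  FM09: 10 × 9 × 6 = 540
  FM10: 6 × 8 × 8 = 384
After action: FM04 → 7 × 10 × 7 = 490.
Revised RPNs: FM09=540, FM04=490, FM10=384, FM01=240, FM03=84, FM08=80, FM07=45, FM06=28, FM02=16, FM05=4.
Highest is now FM09 (540).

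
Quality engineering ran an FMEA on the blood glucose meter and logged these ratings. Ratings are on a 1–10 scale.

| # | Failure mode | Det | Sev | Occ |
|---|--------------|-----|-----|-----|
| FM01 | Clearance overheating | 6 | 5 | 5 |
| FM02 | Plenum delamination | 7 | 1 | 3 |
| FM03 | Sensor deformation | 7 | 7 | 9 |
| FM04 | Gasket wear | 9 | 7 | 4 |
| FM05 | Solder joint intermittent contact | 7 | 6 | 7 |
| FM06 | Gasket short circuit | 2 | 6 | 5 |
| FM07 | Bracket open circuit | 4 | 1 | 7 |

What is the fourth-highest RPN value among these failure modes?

RPN = Severity × Occurrence × Detection:
  FM01: 5 × 5 × 6 = 150
  FM02: 1 × 3 × 7 = 21
  FM03: 7 × 9 × 7 = 441
  FM04: 7 × 4 × 9 = 252
  FM05: 6 × 7 × 7 = 294
  FM06: 6 × 5 × 2 = 60
  FM07: 1 × 7 × 4 = 28
Sorted descending: 441, 294, 252, 150, 60, 28, 21.
The fourth-highest RPN is 150 (FM01).

150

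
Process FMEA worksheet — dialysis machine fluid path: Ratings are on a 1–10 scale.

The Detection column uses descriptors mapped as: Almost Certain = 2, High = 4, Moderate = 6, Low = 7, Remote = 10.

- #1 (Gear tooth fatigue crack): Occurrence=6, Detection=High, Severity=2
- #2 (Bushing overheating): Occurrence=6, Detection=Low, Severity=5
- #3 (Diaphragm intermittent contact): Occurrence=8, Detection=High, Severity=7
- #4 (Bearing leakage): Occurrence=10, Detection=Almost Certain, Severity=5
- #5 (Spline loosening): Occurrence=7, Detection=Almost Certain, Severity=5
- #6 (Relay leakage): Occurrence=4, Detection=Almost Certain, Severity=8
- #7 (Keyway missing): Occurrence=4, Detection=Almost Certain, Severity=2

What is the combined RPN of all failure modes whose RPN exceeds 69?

RPN = Severity × Occurrence × Detection:
  #1: 2 × 6 × 4 = 48
  #2: 5 × 6 × 7 = 210
  #3: 7 × 8 × 4 = 224
  #4: 5 × 10 × 2 = 100
  #5: 5 × 7 × 2 = 70
  #6: 8 × 4 × 2 = 64
  #7: 2 × 4 × 2 = 16
RPN > 69: #2 (210), #3 (224), #4 (100), #5 (70).
Sum: 210 + 224 + 100 + 70 = 604.

604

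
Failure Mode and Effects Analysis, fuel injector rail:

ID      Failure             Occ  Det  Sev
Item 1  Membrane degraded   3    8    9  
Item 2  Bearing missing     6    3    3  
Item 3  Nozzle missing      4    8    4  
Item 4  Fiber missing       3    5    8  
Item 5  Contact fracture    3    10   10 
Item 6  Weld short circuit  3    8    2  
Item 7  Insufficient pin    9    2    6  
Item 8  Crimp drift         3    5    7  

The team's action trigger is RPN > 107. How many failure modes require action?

RPN = Severity × Occurrence × Detection:
  Item 1: 9 × 3 × 8 = 216
  Item 2: 3 × 6 × 3 = 54
  Item 3: 4 × 4 × 8 = 128
  Item 4: 8 × 3 × 5 = 120
  Item 5: 10 × 3 × 10 = 300
  Item 6: 2 × 3 × 8 = 48
  Item 7: 6 × 9 × 2 = 108
  Item 8: 7 × 3 × 5 = 105
Modes with RPN > 107: Item 1 (216), Item 3 (128), Item 4 (120), Item 5 (300), Item 7 (108) → 5.

5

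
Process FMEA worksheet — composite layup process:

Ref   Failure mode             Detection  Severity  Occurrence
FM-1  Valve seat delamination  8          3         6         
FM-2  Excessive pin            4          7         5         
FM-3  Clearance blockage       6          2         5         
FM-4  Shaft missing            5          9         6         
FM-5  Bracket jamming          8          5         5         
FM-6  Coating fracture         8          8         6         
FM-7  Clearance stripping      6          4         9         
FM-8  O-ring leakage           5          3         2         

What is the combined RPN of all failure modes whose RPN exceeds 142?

1214

RPN = Severity × Occurrence × Detection:
  FM-1: 3 × 6 × 8 = 144
  FM-2: 7 × 5 × 4 = 140
  FM-3: 2 × 5 × 6 = 60
  FM-4: 9 × 6 × 5 = 270
  FM-5: 5 × 5 × 8 = 200
  FM-6: 8 × 6 × 8 = 384
  FM-7: 4 × 9 × 6 = 216
  FM-8: 3 × 2 × 5 = 30
RPN > 142: FM-1 (144), FM-4 (270), FM-5 (200), FM-6 (384), FM-7 (216).
Sum: 144 + 270 + 200 + 384 + 216 = 1214.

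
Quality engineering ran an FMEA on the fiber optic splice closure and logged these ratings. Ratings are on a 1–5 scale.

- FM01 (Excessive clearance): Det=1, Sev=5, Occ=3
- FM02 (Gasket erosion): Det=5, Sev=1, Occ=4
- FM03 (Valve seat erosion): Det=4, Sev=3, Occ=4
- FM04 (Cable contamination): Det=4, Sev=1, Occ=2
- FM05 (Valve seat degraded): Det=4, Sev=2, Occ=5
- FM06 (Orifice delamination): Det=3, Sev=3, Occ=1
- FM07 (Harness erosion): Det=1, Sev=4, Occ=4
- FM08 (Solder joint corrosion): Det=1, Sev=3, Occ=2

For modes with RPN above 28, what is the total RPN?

88

RPN = Severity × Occurrence × Detection:
  FM01: 5 × 3 × 1 = 15
  FM02: 1 × 4 × 5 = 20
  FM03: 3 × 4 × 4 = 48
  FM04: 1 × 2 × 4 = 8
  FM05: 2 × 5 × 4 = 40
  FM06: 3 × 1 × 3 = 9
  FM07: 4 × 4 × 1 = 16
  FM08: 3 × 2 × 1 = 6
RPN > 28: FM03 (48), FM05 (40).
Sum: 48 + 40 = 88.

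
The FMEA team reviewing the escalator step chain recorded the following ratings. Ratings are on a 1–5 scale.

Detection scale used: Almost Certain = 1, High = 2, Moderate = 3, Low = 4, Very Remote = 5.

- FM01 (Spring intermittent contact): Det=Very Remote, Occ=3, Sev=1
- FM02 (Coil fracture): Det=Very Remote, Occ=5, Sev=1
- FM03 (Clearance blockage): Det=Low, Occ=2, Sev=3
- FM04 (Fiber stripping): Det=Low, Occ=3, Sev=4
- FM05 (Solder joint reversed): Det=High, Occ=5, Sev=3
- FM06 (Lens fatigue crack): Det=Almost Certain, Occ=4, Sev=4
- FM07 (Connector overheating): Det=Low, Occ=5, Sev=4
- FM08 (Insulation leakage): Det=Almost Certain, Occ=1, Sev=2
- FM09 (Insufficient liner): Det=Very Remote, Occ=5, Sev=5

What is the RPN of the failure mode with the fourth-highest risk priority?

30

RPN = Severity × Occurrence × Detection:
  FM01: 1 × 3 × 5 = 15
  FM02: 1 × 5 × 5 = 25
  FM03: 3 × 2 × 4 = 24
  FM04: 4 × 3 × 4 = 48
  FM05: 3 × 5 × 2 = 30
  FM06: 4 × 4 × 1 = 16
  FM07: 4 × 5 × 4 = 80
  FM08: 2 × 1 × 1 = 2
  FM09: 5 × 5 × 5 = 125
Sorted descending: 125, 80, 48, 30, 25, 24, 16, 15, 2.
The fourth-highest RPN is 30 (FM05).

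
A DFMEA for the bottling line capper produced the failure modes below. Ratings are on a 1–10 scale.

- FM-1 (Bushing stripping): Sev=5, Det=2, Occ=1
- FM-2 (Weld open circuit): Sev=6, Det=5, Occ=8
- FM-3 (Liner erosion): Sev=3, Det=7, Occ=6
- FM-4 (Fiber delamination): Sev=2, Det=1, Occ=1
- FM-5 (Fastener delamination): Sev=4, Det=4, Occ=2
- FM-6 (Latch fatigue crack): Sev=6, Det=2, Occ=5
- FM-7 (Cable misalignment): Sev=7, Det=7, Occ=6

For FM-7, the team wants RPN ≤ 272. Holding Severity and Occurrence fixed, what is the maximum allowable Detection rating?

6

FM-7: S=7, O=6, D=7 → current RPN = 294.
Fixed product = 42. Need 42 × D ≤ 272, so D ≤ 272/42 = 6.48.
Maximum integer Detection rating = 6 (gives RPN 252; D=7 would give 294 > 272).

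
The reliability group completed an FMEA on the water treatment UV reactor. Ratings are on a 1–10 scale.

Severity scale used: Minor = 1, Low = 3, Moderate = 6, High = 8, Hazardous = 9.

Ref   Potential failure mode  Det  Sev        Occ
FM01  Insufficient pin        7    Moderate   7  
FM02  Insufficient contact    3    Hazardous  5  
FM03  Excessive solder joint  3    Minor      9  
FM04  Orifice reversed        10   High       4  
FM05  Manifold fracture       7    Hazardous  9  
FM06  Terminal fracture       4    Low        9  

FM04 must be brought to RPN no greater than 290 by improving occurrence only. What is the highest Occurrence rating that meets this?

3

FM04: S=8, O=4, D=10 → current RPN = 320.
Fixed product = 80. Need 80 × O ≤ 290, so O ≤ 290/80 = 3.62.
Maximum integer Occurrence rating = 3 (gives RPN 240; O=4 would give 320 > 290).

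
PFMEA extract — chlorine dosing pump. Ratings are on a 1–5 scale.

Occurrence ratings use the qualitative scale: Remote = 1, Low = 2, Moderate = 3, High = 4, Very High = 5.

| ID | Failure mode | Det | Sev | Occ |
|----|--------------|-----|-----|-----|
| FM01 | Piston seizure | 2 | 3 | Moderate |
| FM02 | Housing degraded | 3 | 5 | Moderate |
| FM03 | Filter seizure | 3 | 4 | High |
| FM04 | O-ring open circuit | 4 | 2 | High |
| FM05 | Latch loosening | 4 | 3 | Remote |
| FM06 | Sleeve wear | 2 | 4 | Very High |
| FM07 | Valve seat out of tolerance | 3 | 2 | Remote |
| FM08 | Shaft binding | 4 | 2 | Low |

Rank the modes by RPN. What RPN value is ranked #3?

40

RPN = Severity × Occurrence × Detection:
  FM01: 3 × 3 × 2 = 18
  FM02: 5 × 3 × 3 = 45
  FM03: 4 × 4 × 3 = 48
  FM04: 2 × 4 × 4 = 32
  FM05: 3 × 1 × 4 = 12
  FM06: 4 × 5 × 2 = 40
  FM07: 2 × 1 × 3 = 6
  FM08: 2 × 2 × 4 = 16
Sorted descending: 48, 45, 40, 32, 18, 16, 12, 6.
The third-highest RPN is 40 (FM06).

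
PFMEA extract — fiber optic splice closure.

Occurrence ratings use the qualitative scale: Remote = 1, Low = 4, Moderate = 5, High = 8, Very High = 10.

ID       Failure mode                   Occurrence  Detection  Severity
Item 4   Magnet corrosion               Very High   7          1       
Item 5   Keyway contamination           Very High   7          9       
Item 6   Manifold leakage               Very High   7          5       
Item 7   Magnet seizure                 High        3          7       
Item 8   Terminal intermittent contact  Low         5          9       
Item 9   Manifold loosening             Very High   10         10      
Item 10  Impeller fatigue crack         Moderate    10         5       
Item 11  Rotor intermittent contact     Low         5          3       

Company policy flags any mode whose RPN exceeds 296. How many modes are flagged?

RPN = Severity × Occurrence × Detection:
  Item 4: 1 × 10 × 7 = 70
  Item 5: 9 × 10 × 7 = 630
  Item 6: 5 × 10 × 7 = 350
  Item 7: 7 × 8 × 3 = 168
  Item 8: 9 × 4 × 5 = 180
  Item 9: 10 × 10 × 10 = 1000
  Item 10: 5 × 5 × 10 = 250
  Item 11: 3 × 4 × 5 = 60
Modes with RPN > 296: Item 5 (630), Item 6 (350), Item 9 (1000) → 3.

3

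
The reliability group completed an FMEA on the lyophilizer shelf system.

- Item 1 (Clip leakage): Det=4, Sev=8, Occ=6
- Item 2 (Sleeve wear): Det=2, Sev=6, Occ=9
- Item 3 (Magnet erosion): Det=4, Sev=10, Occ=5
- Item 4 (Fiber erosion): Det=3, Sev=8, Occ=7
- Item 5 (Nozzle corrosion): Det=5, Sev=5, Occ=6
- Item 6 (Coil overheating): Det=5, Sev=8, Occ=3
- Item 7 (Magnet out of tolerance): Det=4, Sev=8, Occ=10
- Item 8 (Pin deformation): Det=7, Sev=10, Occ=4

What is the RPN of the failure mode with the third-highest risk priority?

RPN = Severity × Occurrence × Detection:
  Item 1: 8 × 6 × 4 = 192
  Item 2: 6 × 9 × 2 = 108
  Item 3: 10 × 5 × 4 = 200
  Item 4: 8 × 7 × 3 = 168
  Item 5: 5 × 6 × 5 = 150
  Item 6: 8 × 3 × 5 = 120
  Item 7: 8 × 10 × 4 = 320
  Item 8: 10 × 4 × 7 = 280
Sorted descending: 320, 280, 200, 192, 168, 150, 120, 108.
The third-highest RPN is 200 (Item 3).

200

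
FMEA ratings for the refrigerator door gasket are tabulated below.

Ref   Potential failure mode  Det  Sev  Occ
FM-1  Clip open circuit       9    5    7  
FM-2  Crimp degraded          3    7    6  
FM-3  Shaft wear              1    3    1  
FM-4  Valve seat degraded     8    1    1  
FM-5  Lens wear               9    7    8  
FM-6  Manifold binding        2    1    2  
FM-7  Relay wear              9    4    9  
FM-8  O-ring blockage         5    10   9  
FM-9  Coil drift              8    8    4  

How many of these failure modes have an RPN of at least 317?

RPN = Severity × Occurrence × Detection:
  FM-1: 5 × 7 × 9 = 315
  FM-2: 7 × 6 × 3 = 126
  FM-3: 3 × 1 × 1 = 3
  FM-4: 1 × 1 × 8 = 8
  FM-5: 7 × 8 × 9 = 504
  FM-6: 1 × 2 × 2 = 4
  FM-7: 4 × 9 × 9 = 324
  FM-8: 10 × 9 × 5 = 450
  FM-9: 8 × 4 × 8 = 256
Modes with RPN ≥ 317: FM-5 (504), FM-7 (324), FM-8 (450) → 3.

3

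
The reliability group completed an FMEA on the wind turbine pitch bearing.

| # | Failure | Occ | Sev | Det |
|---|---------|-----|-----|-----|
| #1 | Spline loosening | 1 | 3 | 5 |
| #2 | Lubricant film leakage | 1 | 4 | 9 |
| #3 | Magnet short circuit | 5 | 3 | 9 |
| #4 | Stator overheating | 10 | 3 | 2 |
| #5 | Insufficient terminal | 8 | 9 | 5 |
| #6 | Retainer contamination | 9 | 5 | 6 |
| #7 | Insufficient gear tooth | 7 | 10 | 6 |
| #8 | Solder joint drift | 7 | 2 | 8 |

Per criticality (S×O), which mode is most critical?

#5

Criticality = Severity × Occurrence:
  #1: 3 × 1 = 3
  #2: 4 × 1 = 4
  #3: 3 × 5 = 15
  #4: 3 × 10 = 30
  #5: 9 × 8 = 72
  #6: 5 × 9 = 45
  #7: 10 × 7 = 70
  #8: 2 × 7 = 14
Highest criticality is 72 → #5.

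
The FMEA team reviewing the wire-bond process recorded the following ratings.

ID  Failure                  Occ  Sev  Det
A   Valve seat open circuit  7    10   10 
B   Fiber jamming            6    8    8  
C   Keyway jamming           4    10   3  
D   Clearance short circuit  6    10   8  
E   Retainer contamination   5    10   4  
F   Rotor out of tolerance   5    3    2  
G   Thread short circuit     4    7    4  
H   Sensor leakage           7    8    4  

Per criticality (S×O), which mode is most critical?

Criticality = Severity × Occurrence:
  A: 10 × 7 = 70
  B: 8 × 6 = 48
  C: 10 × 4 = 40
  D: 10 × 6 = 60
  E: 10 × 5 = 50
  F: 3 × 5 = 15
  G: 7 × 4 = 28
  H: 8 × 7 = 56
Highest criticality is 70 → A.

A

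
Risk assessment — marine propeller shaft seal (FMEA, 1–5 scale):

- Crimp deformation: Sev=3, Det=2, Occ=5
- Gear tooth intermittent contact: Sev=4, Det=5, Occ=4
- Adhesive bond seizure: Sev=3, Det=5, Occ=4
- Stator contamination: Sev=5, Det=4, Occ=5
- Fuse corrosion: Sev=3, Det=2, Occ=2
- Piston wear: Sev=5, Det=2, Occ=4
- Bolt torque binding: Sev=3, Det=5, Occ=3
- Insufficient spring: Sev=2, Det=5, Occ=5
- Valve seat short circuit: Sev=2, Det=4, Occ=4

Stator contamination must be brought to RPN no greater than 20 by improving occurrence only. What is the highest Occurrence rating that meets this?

1

Stator contamination: S=5, O=5, D=4 → current RPN = 100.
Fixed product = 20. Need 20 × O ≤ 20, so O ≤ 20/20 = 1.00.
Maximum integer Occurrence rating = 1 (gives RPN 20; O=2 would give 40 > 20).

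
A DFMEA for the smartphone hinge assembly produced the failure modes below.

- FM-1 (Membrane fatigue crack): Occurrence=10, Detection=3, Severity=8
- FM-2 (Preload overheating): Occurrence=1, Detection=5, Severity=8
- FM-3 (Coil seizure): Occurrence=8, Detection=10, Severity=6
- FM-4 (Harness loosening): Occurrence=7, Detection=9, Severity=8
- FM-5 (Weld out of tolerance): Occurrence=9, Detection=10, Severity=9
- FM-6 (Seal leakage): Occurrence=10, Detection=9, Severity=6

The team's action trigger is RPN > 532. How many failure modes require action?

2

RPN = Severity × Occurrence × Detection:
  FM-1: 8 × 10 × 3 = 240
  FM-2: 8 × 1 × 5 = 40
  FM-3: 6 × 8 × 10 = 480
  FM-4: 8 × 7 × 9 = 504
  FM-5: 9 × 9 × 10 = 810
  FM-6: 6 × 10 × 9 = 540
Modes with RPN > 532: FM-5 (810), FM-6 (540) → 2.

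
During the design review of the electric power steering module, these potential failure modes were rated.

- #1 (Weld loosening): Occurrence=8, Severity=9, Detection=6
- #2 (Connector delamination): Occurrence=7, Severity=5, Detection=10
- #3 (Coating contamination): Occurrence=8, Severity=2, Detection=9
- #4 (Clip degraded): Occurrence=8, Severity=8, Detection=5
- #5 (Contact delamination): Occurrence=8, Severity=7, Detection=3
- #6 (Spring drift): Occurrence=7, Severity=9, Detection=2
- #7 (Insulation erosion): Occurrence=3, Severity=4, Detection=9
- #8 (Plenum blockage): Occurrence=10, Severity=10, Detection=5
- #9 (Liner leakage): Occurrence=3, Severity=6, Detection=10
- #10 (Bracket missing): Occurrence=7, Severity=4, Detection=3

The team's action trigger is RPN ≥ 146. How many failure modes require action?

RPN = Severity × Occurrence × Detection:
  #1: 9 × 8 × 6 = 432
  #2: 5 × 7 × 10 = 350
  #3: 2 × 8 × 9 = 144
  #4: 8 × 8 × 5 = 320
  #5: 7 × 8 × 3 = 168
  #6: 9 × 7 × 2 = 126
  #7: 4 × 3 × 9 = 108
  #8: 10 × 10 × 5 = 500
  #9: 6 × 3 × 10 = 180
  #10: 4 × 7 × 3 = 84
Modes with RPN ≥ 146: #1 (432), #2 (350), #4 (320), #5 (168), #8 (500), #9 (180) → 6.

6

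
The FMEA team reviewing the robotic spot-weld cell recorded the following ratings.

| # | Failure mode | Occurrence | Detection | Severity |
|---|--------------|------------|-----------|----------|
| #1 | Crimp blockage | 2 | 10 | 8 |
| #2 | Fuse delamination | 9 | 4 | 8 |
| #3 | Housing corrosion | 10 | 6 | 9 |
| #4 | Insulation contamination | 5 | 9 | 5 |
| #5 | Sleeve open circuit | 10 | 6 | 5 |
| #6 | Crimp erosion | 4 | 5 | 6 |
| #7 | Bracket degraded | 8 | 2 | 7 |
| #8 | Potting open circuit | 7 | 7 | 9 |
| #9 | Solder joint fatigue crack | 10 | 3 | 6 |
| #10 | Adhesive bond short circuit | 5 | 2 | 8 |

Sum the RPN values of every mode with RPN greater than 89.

RPN = Severity × Occurrence × Detection:
  #1: 8 × 2 × 10 = 160
  #2: 8 × 9 × 4 = 288
  #3: 9 × 10 × 6 = 540
  #4: 5 × 5 × 9 = 225
  #5: 5 × 10 × 6 = 300
  #6: 6 × 4 × 5 = 120
  #7: 7 × 8 × 2 = 112
  #8: 9 × 7 × 7 = 441
  #9: 6 × 10 × 3 = 180
  #10: 8 × 5 × 2 = 80
RPN > 89: #1 (160), #2 (288), #3 (540), #4 (225), #5 (300), #6 (120), #7 (112), #8 (441), #9 (180).
Sum: 160 + 288 + 540 + 225 + 300 + 120 + 112 + 441 + 180 = 2366.

2366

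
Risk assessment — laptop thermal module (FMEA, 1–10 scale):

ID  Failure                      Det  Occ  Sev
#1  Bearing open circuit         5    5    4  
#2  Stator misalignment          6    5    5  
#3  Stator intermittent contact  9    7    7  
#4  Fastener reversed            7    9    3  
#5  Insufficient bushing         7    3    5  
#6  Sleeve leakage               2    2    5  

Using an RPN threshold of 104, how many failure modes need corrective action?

4

RPN = Severity × Occurrence × Detection:
  #1: 4 × 5 × 5 = 100
  #2: 5 × 5 × 6 = 150
  #3: 7 × 7 × 9 = 441
  #4: 3 × 9 × 7 = 189
  #5: 5 × 3 × 7 = 105
  #6: 5 × 2 × 2 = 20
Modes with RPN ≥ 104: #2 (150), #3 (441), #4 (189), #5 (105) → 4.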